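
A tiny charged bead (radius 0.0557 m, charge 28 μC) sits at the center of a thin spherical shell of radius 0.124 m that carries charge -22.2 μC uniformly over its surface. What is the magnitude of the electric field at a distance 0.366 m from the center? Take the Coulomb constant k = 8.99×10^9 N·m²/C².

|E| = 3.89e5 N/C

Take a concentric spherical Gaussian surface of radius r = 0.366 m (r > 0.124 m, enclosing both).
Q_enc = (28 μC) + (-22.2 μC) = 5.80e-6 C.
Gauss's law: E·4πr² = Q_enc/ε₀.
E = k|Q_enc|/r² = (8.99×10^9)(5.80×10^-6)/(0.366)² = 3.89×10^5 N/C.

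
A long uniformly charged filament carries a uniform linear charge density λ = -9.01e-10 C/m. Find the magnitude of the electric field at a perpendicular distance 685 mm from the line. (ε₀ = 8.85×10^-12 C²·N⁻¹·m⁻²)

23.7 N/C

Choose a coaxial cylinder of radius r = 685 mm (arbitrary length L) as the Gaussian surface.
Q_enc = λL, so λ_enc = -9.01e-10 C/m.
Gauss's law: E·2πrL = λ_enc L/ε₀.
E = |λ_enc|/(2πε₀r) = (9.01e-10)/(2π·8.85×10^-12·0.685) = 23.7 N/C.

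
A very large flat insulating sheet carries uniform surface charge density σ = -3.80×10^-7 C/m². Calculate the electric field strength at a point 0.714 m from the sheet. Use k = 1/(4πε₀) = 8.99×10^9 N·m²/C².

Choose a cylindrical pillbox piercing the sheet, end faces (area A) parallel to it.
Flux Φ = 2EA and Q_enc = σA, so 2EA = σA/ε₀ ⇒ E = |σ|/(2ε₀), independent of distance.
E = 2πk|σ| = 2π(8.99×10^9)(3.80e-7) = 2.15e4 N/C.

E ≈ 2.15e4 N/C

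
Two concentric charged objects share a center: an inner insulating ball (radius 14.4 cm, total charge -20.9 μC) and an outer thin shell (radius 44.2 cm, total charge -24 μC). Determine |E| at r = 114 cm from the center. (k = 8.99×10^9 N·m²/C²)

Use a concentric Gaussian sphere at r = 114 cm (r > 44.2 cm, enclosing both).
Q_enc = (-20.9 μC) + (-24 μC) = -4.49e-5 C.
By Gauss's law, ∮E·dA = E·4πr² = Q_enc/ε₀.
E = k|Q_enc|/r² = (8.99×10^9)(4.49×10^-5)/(1.14)² = 3.11×10^5 N/C.

E ≈ 3.11×10^5 N/C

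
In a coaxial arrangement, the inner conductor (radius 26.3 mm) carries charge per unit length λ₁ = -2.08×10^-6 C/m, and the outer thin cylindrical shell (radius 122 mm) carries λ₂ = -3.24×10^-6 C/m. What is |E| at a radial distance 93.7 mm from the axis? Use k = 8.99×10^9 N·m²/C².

Coaxial Gaussian cylinder, radius r = 93.7 mm, length L (between the conductors, 26.3 mm < r < 122 mm).
The shell at 122 mm lies outside the Gaussian surface, so λ_enc = λ₁ = -2.08e-6 C/m.
Applying ∮E·dA = Q_enc/ε₀ with the end caps contributing no flux:
E = 2k|λ_enc|/r = 2(8.99×10^9)(2.08e-6)/(0.0937) = 3.99×10^5 N/C.

E = 3.99e5 N/C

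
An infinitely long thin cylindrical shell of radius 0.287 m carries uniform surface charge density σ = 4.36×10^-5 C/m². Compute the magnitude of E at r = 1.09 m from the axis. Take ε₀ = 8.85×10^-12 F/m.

Take a coaxial cylindrical Gaussian surface of radius r = 1.09 m and length L (r > 0.287 m).
The whole shell is enclosed: λ_enc = σ·2πR = (4.36×10^-5)·2π·(0.287) = 7.862×10^-5 C/m.
Gauss's law: E·2πrL = λ_enc L/ε₀.
E = |λ_enc|/(2πε₀r) = (7.862e-5)/(2π·8.85×10^-12·1.09) = 1.30×10^6 N/C.

E ≈ 1.30e6 N/C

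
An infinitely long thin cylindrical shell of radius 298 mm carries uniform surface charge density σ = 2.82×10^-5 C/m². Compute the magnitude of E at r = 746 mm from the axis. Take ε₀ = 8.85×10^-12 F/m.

E ≈ 1.27e6 N/C

Take a coaxial cylindrical Gaussian surface of radius r = 746 mm and length L (r > 298 mm).
The whole shell is enclosed: λ_enc = σ·2πR = (2.82e-5)·2π·(0.298) = 5.28e-5 C/m.
Applying ∮E·dA = Q_enc/ε₀ with the end caps contributing no flux:
E = |λ_enc|/(2πε₀r) = (5.28×10^-5)/(2π·8.85×10^-12·0.746) = 1.27×10^6 N/C.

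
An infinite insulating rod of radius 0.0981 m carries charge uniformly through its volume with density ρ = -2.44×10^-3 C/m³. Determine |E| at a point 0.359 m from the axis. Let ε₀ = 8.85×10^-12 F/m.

Choose a coaxial cylinder of radius r = 0.359 m (arbitrary length L) as the Gaussian surface (r > 0.0981 m, full cross-section enclosed).
λ_enc = ρ·πR² = (-2.44×10^-3)π(0.0981)² = -7.377e-5 C/m.
Since E is radial and uniform over the curved surface, Φ = E·2πrL = Q_enc/ε₀ = λ_enc L/ε₀.
E = |λ_enc|/(2πε₀r) = (7.377×10^-5)/(2π·8.85×10^-12·0.359) = 3.70e6 N/C.

E ≈ 3.70e6 N/C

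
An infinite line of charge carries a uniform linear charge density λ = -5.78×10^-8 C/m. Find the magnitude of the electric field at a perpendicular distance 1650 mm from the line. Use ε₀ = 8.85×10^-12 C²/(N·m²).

Coaxial Gaussian cylinder, radius r = 1650 mm, length L.
Q_enc = λL, so λ_enc = -5.78×10^-8 C/m.
Since E is radial and uniform over the curved surface, Φ = E·2πrL = Q_enc/ε₀ = λ_enc L/ε₀.
E = |λ_enc|/(2πε₀r) = (5.78×10^-8)/(2π·8.85×10^-12·1.65) = 630 N/C.

|E| = 630 V/m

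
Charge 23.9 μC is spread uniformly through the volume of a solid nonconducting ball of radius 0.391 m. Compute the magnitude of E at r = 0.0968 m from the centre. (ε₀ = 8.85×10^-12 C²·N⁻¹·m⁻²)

Symmetry ⇒ E = E(r) r̂. Gaussian sphere of radius r = 0.0968 m (r < R).
For a uniform sphere the enclosed fraction is (r/R)³, so Q_enc = (23.9 μC)(0.0968/0.391)³ = 3.627e-7 C.
By Gauss's law, ∮E·dA = E·4πr² = Q_enc/ε₀.
E = |Q_enc|/(4πε₀r²) = (3.627×10^-7)/(4π·8.85×10^-12·(0.0968)²) = 3.48e5 N/C.

E = 3.48×10^5 N/C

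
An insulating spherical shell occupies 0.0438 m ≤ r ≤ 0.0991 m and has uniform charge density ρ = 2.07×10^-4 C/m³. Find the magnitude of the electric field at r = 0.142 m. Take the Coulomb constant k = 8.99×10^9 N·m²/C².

|E| = 3.44×10^5 N/C

Take a concentric spherical Gaussian surface of radius r = 0.142 m (r > 0.0991 m, enclosing the whole shell).
Q_enc = ρ·(4π/3)(b³ − a³) = (2.07×10^-4)·(4π/3)·((0.0991)³ − (0.0438)³) = 7.71×10^-7 C.
Since E is radial and uniform over the Gaussian sphere, Φ = E·4πr² = Q_enc/ε₀.
E = k|Q_enc|/r² = (8.99×10^9)(7.71e-7)/(0.142)² = 3.44×10^5 N/C.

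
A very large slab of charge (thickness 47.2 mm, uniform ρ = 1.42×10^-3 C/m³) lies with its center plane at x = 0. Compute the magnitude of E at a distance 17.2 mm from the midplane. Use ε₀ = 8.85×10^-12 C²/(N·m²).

2.76e6 N/C

By symmetry E is perpendicular to the slab. A Gaussian pillbox from −17.2 mm to +17.2 mm (face area A) lies entirely within the slab.
Q_enc = ρ·(2x)·A and flux = 2EA, so 2EA = 2ρxA/ε₀ ⇒ E = |ρ|x/ε₀.
E = (1.42×10^-3)(0.0172)/(8.85×10^-12) = 2.76×10^6 N/C.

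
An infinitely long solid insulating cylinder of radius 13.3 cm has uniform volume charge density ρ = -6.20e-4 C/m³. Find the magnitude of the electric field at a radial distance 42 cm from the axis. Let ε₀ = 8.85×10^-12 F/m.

1.48e6 V/m

Choose a coaxial cylinder of radius r = 42 cm (arbitrary length L) as the Gaussian surface (r > 13.3 cm, full cross-section enclosed).
λ_enc = ρ·πR² = (-6.20×10^-4)π(0.133)² = -3.445×10^-5 C/m.
Since E is radial and uniform over the curved surface, Φ = E·2πrL = Q_enc/ε₀ = λ_enc L/ε₀.
E = |λ_enc|/(2πε₀r) = (3.445×10^-5)/(2π·8.85×10^-12·0.42) = 1.48e6 N/C.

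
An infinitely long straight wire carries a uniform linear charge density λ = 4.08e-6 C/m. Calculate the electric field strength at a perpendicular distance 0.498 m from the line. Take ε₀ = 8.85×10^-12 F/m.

1.47×10^5 N/C

By cylindrical symmetry E is radial; use a coaxial Gaussian cylinder of radius 0.498 m and length L.
Q_enc = λL, so λ_enc = 4.08×10^-6 C/m.
Gauss's law: E·2πrL = λ_enc L/ε₀.
E = |λ_enc|/(2πε₀r) = (4.08×10^-6)/(2π·8.85×10^-12·0.498) = 1.47×10^5 N/C.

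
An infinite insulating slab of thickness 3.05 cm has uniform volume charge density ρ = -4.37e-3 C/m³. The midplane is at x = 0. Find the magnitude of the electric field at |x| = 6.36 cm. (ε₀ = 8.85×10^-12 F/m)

The point |x| = 6.36 cm lies outside the slab (half-thickness 0.01525 m). A symmetric pillbox spanning the full slab encloses Q_enc = ρ·d·A.
Flux = 2EA ⇒ E = |ρ|d/(2ε₀), independent of distance outside.
E = (4.37×10^-3)(0.0305)/(2·8.85×10^-12) = 7.53e6 N/C.

|E| ≈ 7.53e6 N/C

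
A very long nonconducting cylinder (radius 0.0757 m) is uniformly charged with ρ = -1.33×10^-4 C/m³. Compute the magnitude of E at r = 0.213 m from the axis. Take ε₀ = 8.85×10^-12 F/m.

|E| ≈ 2.02×10^5 V/m

Choose a coaxial cylinder of radius r = 0.213 m (arbitrary length L) as the Gaussian surface (r > 0.0757 m, full cross-section enclosed).
λ_enc = ρ·πR² = (-1.33e-4)π(0.0757)² = -2.394×10^-6 C/m.
Gauss's law: E·2πrL = λ_enc L/ε₀.
E = |λ_enc|/(2πε₀r) = (2.394×10^-6)/(2π·8.85×10^-12·0.213) = 2.02e5 N/C.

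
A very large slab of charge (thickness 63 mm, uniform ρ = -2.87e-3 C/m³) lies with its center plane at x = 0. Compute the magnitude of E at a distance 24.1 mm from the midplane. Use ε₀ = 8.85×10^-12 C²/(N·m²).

By symmetry E is perpendicular to the slab. A Gaussian pillbox from −24.1 mm to +24.1 mm (face area A) lies entirely within the slab.
Q_enc = ρ·(2x)·A and flux = 2EA, so 2EA = 2ρxA/ε₀ ⇒ E = |ρ|x/ε₀.
E = (2.87×10^-3)(0.0241)/(8.85×10^-12) = 7.82×10^6 N/C.

|E| ≈ 7.82×10^6 V/m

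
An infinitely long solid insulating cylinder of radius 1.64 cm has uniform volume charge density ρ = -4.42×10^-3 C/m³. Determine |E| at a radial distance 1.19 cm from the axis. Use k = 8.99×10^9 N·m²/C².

Choose a coaxial cylinder of radius r = 1.19 cm (arbitrary length L) as the Gaussian surface (r < R).
Enclosed charge per unit length: λ_enc = ρ·πr² = (-4.42×10^-3)π(0.0119)² = -1.966×10^-6 C/m.
Gauss's law: E·2πrL = λ_enc L/ε₀.
E = 2k|λ_enc|/r = 2(8.99×10^9)(1.966×10^-6)/(0.0119) = 2.97e6 N/C.

|E| ≈ 2.97×10^6 V/m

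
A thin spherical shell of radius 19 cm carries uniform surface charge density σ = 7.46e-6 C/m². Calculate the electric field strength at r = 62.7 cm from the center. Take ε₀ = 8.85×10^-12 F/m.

|E| = 7.74e4 N/C

By spherical symmetry E is radial; choose a Gaussian sphere of radius r = 62.7 cm (r > 19 cm).
The entire shell is enclosed: Q_enc = σ·4πR² = (7.46e-6)·4π·(0.19)² = 3.384e-6 C.
Gauss's law: E·4πr² = Q_enc/ε₀.
E = |Q_enc|/(4πε₀r²) = (3.384e-6)/(4π·8.85×10^-12·(0.627)²) = 7.74×10^4 N/C.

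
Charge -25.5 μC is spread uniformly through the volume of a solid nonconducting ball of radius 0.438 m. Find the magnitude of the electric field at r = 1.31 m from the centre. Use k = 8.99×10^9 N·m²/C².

E = 1.34×10^5 N/C

By spherical symmetry E is radial; choose a Gaussian sphere of radius r = 1.31 m (r > R, so the entire charge is enclosed).
Q_enc = -25.5 μC = -2.55e-5 C.
By Gauss's law, ∮E·dA = E·4πr² = Q_enc/ε₀.
E = k|Q_enc|/r² = (8.99×10^9)(2.55×10^-5)/(1.31)² = 1.34e5 N/C.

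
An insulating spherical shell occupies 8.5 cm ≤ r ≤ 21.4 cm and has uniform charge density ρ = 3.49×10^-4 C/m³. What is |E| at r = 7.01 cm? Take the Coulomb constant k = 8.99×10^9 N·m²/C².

Symmetry ⇒ E = E(r) r̂. Gaussian sphere of radius r = 7.01 cm (r < 8.5 cm, inside the empty cavity).
No charge is enclosed, so by Gauss's law E·4πr² = 0 ⇒ E = 0.

E = 0 (no enclosed charge)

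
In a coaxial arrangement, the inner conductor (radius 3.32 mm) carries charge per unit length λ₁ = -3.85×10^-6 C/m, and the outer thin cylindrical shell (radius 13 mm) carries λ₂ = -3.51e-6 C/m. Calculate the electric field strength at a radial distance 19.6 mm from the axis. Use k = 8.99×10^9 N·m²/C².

6.75×10^6 N/C

Take a coaxial cylindrical Gaussian surface of radius r = 19.6 mm and length L (r > 13 mm, enclosing both).
λ_enc = λ₁ + λ₂ = (-3.85e-6) + (-3.51×10^-6) = -7.36×10^-6 C/m.
Gauss's law: E·2πrL = λ_enc L/ε₀.
E = 2k|λ_enc|/r = 2(8.99×10^9)(7.36×10^-6)/(0.0196) = 6.75e6 N/C.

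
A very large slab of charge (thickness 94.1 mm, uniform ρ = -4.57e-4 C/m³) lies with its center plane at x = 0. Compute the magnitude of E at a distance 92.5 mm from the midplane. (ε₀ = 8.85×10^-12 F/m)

The point |x| = 92.5 mm lies outside the slab (half-thickness 0.04705 m). A symmetric pillbox spanning the full slab encloses Q_enc = ρ·d·A.
Flux = 2EA ⇒ E = |ρ|d/(2ε₀), independent of distance outside.
E = (4.57×10^-4)(0.0941)/(2·8.85×10^-12) = 2.43×10^6 N/C.

E ≈ 2.43×10^6 N/C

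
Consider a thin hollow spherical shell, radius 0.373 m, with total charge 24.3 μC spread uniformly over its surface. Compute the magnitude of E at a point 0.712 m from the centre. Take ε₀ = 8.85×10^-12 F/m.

Use a concentric Gaussian sphere at r = 0.712 m (r > 0.373 m).
The entire shell is enclosed: Q_enc = 2.43×10^-5 C.
Gauss's law: E·4πr² = Q_enc/ε₀.
E = |Q_enc|/(4πε₀r²) = (2.43×10^-5)/(4π·8.85×10^-12·(0.712)²) = 4.31×10^5 N/C.

E = 4.31×10^5 N/C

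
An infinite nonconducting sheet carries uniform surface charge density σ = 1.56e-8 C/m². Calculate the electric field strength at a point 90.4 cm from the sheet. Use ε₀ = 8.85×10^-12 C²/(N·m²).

E ≈ 881 N/C

The symmetry is planar: E is normal to the sheet and the same magnitude on both sides. Take a pillbox straddling the sheet with end-cap area A.
Only the two end caps contribute flux: Φ = 2EA. With Q_enc = σA, Gauss's law gives E = |σ|/(2ε₀).
E = |σ|/(2ε₀) = (1.56×10^-8)/(2·8.85×10^-12) = 881 N/C.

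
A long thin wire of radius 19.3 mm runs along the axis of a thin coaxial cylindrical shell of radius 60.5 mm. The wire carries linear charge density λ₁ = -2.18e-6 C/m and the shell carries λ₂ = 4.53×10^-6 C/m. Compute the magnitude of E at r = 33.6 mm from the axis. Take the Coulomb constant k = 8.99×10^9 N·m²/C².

E = 1.17e6 V/m

Coaxial Gaussian cylinder, radius r = 33.6 mm, length L (between the conductors, 19.3 mm < r < 60.5 mm).
The shell at 60.5 mm lies outside the Gaussian surface, so λ_enc = λ₁ = -2.18×10^-6 C/m.
Gauss's law: E·2πrL = λ_enc L/ε₀.
E = 2k|λ_enc|/r = 2(8.99×10^9)(2.18×10^-6)/(0.0336) = 1.17e6 N/C.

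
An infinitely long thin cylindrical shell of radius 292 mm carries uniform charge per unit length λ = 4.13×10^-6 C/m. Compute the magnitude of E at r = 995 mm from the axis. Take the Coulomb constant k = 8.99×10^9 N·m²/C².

Coaxial Gaussian cylinder, radius r = 995 mm, length L (r > 292 mm).
The full line charge is enclosed: λ_enc = 4.13×10^-6 C/m.
Since E is radial and uniform over the curved surface, Φ = E·2πrL = Q_enc/ε₀ = λ_enc L/ε₀.
E = 2k|λ_enc|/r = 2(8.99×10^9)(4.13×10^-6)/(0.995) = 7.46×10^4 N/C.

7.46×10^4 N/C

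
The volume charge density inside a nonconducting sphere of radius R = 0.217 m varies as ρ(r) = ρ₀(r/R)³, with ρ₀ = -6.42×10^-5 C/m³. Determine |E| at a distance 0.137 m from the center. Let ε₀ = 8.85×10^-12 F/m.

E ≈ 4.17e4 N/C

By spherical symmetry E is radial; choose a Gaussian sphere of radius r = 0.137 m (r < R).
Q_enc = ∫₀^r ρ(r')·4πr'² dr' = (4πρ₀/R³) ∫₀^r r'^5 dr' = 4πρ₀ r^6/(6·R³) = -8.70e-8 C.
Since E is radial and uniform over the Gaussian sphere, Φ = E·4πr² = Q_enc/ε₀.
E = |Q_enc|/(4πε₀r²) = (8.70e-8)/(4π·8.85×10^-12·(0.137)²) = 4.17e4 N/C.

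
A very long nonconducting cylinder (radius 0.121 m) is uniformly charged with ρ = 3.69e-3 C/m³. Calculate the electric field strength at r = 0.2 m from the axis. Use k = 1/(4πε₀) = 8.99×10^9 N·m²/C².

By cylindrical symmetry E is radial; use a coaxial Gaussian cylinder of radius 0.2 m and length L (r > 0.121 m, full cross-section enclosed).
λ_enc = ρ·πR² = (3.69e-3)π(0.121)² = 1.697×10^-4 C/m.
Since E is radial and uniform over the curved surface, Φ = E·2πrL = Q_enc/ε₀ = λ_enc L/ε₀.
E = 2k|λ_enc|/r = 2(8.99×10^9)(1.697×10^-4)/(0.2) = 1.53×10^7 N/C.

|E| ≈ 1.53×10^7 V/m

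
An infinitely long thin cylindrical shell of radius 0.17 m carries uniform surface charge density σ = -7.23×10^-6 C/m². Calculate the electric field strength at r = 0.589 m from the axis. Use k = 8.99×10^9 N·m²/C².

Choose a coaxial cylinder of radius r = 0.589 m (arbitrary length L) as the Gaussian surface (r > 0.17 m).
The whole shell is enclosed: λ_enc = σ·2πR = (-7.23e-6)·2π·(0.17) = -7.723e-6 C/m.
Since E is radial and uniform over the curved surface, Φ = E·2πrL = Q_enc/ε₀ = λ_enc L/ε₀.
E = 2k|λ_enc|/r = 2(8.99×10^9)(7.723×10^-6)/(0.589) = 2.36×10^5 N/C.

|E| ≈ 2.36×10^5 N/C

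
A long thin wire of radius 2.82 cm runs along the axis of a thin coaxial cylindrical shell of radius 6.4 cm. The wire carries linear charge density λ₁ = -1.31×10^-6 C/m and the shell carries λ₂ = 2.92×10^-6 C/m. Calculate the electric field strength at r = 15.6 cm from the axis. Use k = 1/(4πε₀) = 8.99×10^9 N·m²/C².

Take a coaxial cylindrical Gaussian surface of radius r = 15.6 cm and length L (r > 6.4 cm, enclosing both).
λ_enc = λ₁ + λ₂ = (-1.31×10^-6) + (2.92×10^-6) = 1.61e-6 C/m.
By Gauss's law (flux through the curved wall only), E·2πrL = λ_enc L/ε₀.
E = 2k|λ_enc|/r = 2(8.99×10^9)(1.61e-6)/(0.156) = 1.86×10^5 N/C.

E = 1.86e5 N/C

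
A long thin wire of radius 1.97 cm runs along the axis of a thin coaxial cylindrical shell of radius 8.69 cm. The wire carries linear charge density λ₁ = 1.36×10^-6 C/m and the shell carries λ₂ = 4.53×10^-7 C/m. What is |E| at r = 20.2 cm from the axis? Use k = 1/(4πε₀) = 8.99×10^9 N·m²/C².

Coaxial Gaussian cylinder, radius r = 20.2 cm, length L (r > 8.69 cm, enclosing both).
λ_enc = λ₁ + λ₂ = (1.36e-6) + (4.53×10^-7) = 1.813×10^-6 C/m.
By Gauss's law (flux through the curved wall only), E·2πrL = λ_enc L/ε₀.
E = 2k|λ_enc|/r = 2(8.99×10^9)(1.813e-6)/(0.202) = 1.61e5 N/C.

|E| ≈ 1.61×10^5 N/C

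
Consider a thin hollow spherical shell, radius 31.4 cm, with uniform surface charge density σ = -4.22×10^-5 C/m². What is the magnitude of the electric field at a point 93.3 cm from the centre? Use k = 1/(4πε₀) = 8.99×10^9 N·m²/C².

5.40×10^5 N/C

Symmetry ⇒ E = E(r) r̂. Gaussian sphere of radius r = 93.3 cm (r > 31.4 cm).
The entire shell is enclosed: Q_enc = σ·4πR² = (-4.22e-5)·4π·(0.314)² = -5.229e-5 C.
Applying ∮E·dA = Q_enc/ε₀ with Φ = E(4πr²):
E = k|Q_enc|/r² = (8.99×10^9)(5.229×10^-5)/(0.933)² = 5.40×10^5 N/C.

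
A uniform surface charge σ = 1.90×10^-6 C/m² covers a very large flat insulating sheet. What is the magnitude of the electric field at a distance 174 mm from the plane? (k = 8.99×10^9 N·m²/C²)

By planar symmetry E is perpendicular to the sheet and uniform; use a Gaussian pillbox with flat faces of area A on each side of the sheet.
Only the two end caps contribute flux: Φ = 2EA. With Q_enc = σA, Gauss's law gives E = |σ|/(2ε₀).
E = 2πk|σ| = 2π(8.99×10^9)(1.90×10^-6) = 1.07e5 N/C.

|E| = 1.07×10^5 V/m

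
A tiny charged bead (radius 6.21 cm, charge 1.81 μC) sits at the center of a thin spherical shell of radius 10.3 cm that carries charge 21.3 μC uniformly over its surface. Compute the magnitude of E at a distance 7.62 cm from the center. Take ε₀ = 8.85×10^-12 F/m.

Use a concentric Gaussian sphere at r = 7.62 cm (between the bodies, 6.21 cm < r < 10.3 cm).
Only the inner charge is enclosed; the outer shell contributes nothing inside itself. Q_enc = 1.81 μC = 1.81×10^-6 C.
Gauss's law: E·4πr² = Q_enc/ε₀.
E = |Q_enc|/(4πε₀r²) = (1.81×10^-6)/(4π·8.85×10^-12·(0.0762)²) = 2.80e6 N/C.

2.80×10^6 N/C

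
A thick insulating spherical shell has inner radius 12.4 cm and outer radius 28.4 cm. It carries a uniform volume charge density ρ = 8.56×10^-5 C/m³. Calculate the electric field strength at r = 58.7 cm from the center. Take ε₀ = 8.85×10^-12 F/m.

Take a concentric spherical Gaussian surface of radius r = 58.7 cm (r > 28.4 cm, enclosing the whole shell).
Q_enc = ρ·(4π/3)(b³ − a³) = (8.56×10^-5)·(4π/3)·((0.284)³ − (0.124)³) = 7.53×10^-6 C.
By Gauss's law, ∮E·dA = E·4πr² = Q_enc/ε₀.
E = |Q_enc|/(4πε₀r²) = (7.53×10^-6)/(4π·8.85×10^-12·(0.587)²) = 1.96×10^5 N/C.

E ≈ 1.96×10^5 V/m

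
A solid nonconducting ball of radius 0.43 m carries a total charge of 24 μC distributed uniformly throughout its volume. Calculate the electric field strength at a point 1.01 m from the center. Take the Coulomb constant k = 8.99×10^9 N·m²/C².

Take a concentric spherical Gaussian surface of radius r = 1.01 m (r > R, so the entire charge is enclosed).
Q_enc = 24 μC = 2.40×10^-5 C.
Applying ∮E·dA = Q_enc/ε₀ with Φ = E(4πr²):
E = k|Q_enc|/r² = (8.99×10^9)(2.40×10^-5)/(1.01)² = 2.12e5 N/C.

E = 2.12×10^5 V/m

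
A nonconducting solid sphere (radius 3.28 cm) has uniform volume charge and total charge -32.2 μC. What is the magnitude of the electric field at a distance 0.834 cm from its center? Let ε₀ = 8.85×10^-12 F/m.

Symmetry ⇒ E = E(r) r̂. Gaussian sphere of radius r = 0.834 cm (r < R).
For a uniform sphere the enclosed fraction is (r/R)³, so Q_enc = (-32.2 μC)(0.00834/0.0328)³ = -5.293e-7 C.
Applying ∮E·dA = Q_enc/ε₀ with Φ = E(4πr²):
E = |Q_enc|/(4πε₀r²) = (5.293×10^-7)/(4π·8.85×10^-12·(0.00834)²) = 6.84×10^7 N/C.

E = 6.84×10^7 N/C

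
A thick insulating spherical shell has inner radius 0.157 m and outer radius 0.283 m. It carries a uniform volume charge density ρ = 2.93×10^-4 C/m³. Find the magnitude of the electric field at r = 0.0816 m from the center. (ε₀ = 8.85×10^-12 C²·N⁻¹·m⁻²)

By spherical symmetry E is radial; choose a Gaussian sphere of radius r = 0.0816 m (r < 0.157 m, inside the empty cavity).
Q_enc = 0 (all charge lies at larger r); Gauss's law gives E = 0.

|E| = 0 V/m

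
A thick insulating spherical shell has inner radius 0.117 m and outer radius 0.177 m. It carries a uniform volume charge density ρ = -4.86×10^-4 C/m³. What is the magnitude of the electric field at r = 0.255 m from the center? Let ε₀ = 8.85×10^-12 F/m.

|E| ≈ 1.11e6 V/m

Take a concentric spherical Gaussian surface of radius r = 0.255 m (r > 0.177 m, enclosing the whole shell).
Q_enc = ρ·(4π/3)(b³ − a³) = (-4.86e-4)·(4π/3)·((0.177)³ − (0.117)³) = -8.028×10^-6 C.
By Gauss's law, ∮E·dA = E·4πr² = Q_enc/ε₀.
E = |Q_enc|/(4πε₀r²) = (8.028×10^-6)/(4π·8.85×10^-12·(0.255)²) = 1.11×10^6 N/C.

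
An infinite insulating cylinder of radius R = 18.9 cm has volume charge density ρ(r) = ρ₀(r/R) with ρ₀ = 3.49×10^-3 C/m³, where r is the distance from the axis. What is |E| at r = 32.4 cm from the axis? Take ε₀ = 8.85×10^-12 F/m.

Take a coaxial cylindrical Gaussian surface of radius r = 32.4 cm and length L (r > R, full charge per length enclosed).
λ_enc = 2π ∫₀^R ρ₀(r'/R)^1 r' dr' = 2πρ₀R²/3 = 2.611×10^-4 C/m.
Since E is radial and uniform over the curved surface, Φ = E·2πrL = Q_enc/ε₀ = λ_enc L/ε₀.
E = |λ_enc|/(2πε₀r) = (2.611e-4)/(2π·8.85×10^-12·0.324) = 1.45×10^7 N/C.

|E| ≈ 1.45×10^7 N/C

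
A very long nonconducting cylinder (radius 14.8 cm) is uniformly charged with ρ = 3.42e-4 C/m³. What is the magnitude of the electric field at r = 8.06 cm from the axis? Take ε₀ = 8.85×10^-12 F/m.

Choose a coaxial cylinder of radius r = 8.06 cm (arbitrary length L) as the Gaussian surface (r < R).
Charge inside radius r per length L is ρ·πr²·L, so λ_enc = ρπr² = 6.98×10^-6 C/m.
By Gauss's law (flux through the curved wall only), E·2πrL = λ_enc L/ε₀.
E = |λ_enc|/(2πε₀r) = (6.98e-6)/(2π·8.85×10^-12·0.0806) = 1.56×10^6 N/C.

1.56×10^6 N/C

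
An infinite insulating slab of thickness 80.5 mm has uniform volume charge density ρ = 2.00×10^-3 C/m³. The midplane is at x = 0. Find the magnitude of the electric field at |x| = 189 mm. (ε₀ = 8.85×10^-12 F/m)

The point |x| = 189 mm lies outside the slab (half-thickness 0.04025 m). A symmetric pillbox spanning the full slab encloses Q_enc = ρ·d·A.
Flux = 2EA ⇒ E = |ρ|d/(2ε₀), independent of distance outside.
E = (2.00e-3)(0.0805)/(2·8.85×10^-12) = 9.10e6 N/C.

|E| = 9.10e6 V/m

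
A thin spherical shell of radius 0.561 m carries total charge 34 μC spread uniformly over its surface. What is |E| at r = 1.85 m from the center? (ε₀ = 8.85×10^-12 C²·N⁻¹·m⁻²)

Take a concentric spherical Gaussian surface of radius r = 1.85 m (r > 0.561 m).
The entire shell is enclosed: Q_enc = 3.40e-5 C.
Applying ∮E·dA = Q_enc/ε₀ with Φ = E(4πr²):
E = |Q_enc|/(4πε₀r²) = (3.40×10^-5)/(4π·8.85×10^-12·(1.85)²) = 8.93e4 N/C.

E = 8.93e4 V/m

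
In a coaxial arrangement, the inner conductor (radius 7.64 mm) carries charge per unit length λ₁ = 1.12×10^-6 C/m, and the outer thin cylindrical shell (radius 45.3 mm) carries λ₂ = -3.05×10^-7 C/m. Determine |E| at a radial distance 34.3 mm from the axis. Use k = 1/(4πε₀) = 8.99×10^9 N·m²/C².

E ≈ 5.87×10^5 N/C

Coaxial Gaussian cylinder, radius r = 34.3 mm, length L (between the conductors, 7.64 mm < r < 45.3 mm).
Only the inner wire is enclosed; the outer shell contributes nothing inside itself. λ_enc = λ₁ = 1.12e-6 C/m.
Applying ∮E·dA = Q_enc/ε₀ with the end caps contributing no flux:
E = 2k|λ_enc|/r = 2(8.99×10^9)(1.12×10^-6)/(0.0343) = 5.87e5 N/C.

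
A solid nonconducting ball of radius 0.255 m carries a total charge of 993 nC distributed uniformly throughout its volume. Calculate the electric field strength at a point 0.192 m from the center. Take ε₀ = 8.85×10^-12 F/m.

|E| ≈ 1.03×10^5 N/C

Use a concentric Gaussian sphere at r = 0.192 m (r < R).
For a uniform sphere the enclosed fraction is (r/R)³, so Q_enc = (993 nC)(0.192/0.255)³ = 4.239e-7 C.
Since E is radial and uniform over the Gaussian sphere, Φ = E·4πr² = Q_enc/ε₀.
E = |Q_enc|/(4πε₀r²) = (4.239×10^-7)/(4π·8.85×10^-12·(0.192)²) = 1.03e5 N/C.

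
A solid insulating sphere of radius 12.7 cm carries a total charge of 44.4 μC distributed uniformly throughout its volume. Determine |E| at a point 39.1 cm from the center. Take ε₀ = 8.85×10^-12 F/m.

E ≈ 2.61×10^6 N/C

Symmetry ⇒ E = E(r) r̂. Gaussian sphere of radius r = 39.1 cm (r > R, so the entire charge is enclosed).
Q_enc = 44.4 μC = 4.44×10^-5 C.
By Gauss's law, ∮E·dA = E·4πr² = Q_enc/ε₀.
E = |Q_enc|/(4πε₀r²) = (4.44e-5)/(4π·8.85×10^-12·(0.391)²) = 2.61×10^6 N/C.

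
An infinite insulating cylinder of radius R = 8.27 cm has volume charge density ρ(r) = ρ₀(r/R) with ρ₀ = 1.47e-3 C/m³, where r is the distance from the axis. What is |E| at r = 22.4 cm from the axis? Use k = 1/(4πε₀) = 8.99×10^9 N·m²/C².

E ≈ 1.69e6 N/C

By cylindrical symmetry E is radial; use a coaxial Gaussian cylinder of radius 22.4 cm and length L (r > R, full charge per length enclosed).
λ_enc = 2π ∫₀^R ρ₀(r'/R)^1 r' dr' = 2πρ₀R²/3 = 2.106×10^-5 C/m.
Gauss's law: E·2πrL = λ_enc L/ε₀.
E = 2k|λ_enc|/r = 2(8.99×10^9)(2.106×10^-5)/(0.224) = 1.69×10^6 N/C.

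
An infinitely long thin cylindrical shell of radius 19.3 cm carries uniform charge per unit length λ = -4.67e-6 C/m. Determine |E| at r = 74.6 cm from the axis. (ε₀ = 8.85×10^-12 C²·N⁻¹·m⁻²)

By cylindrical symmetry E is radial; use a coaxial Gaussian cylinder of radius 74.6 cm and length L (r > 19.3 cm).
The full line charge is enclosed: λ_enc = -4.67×10^-6 C/m.
Gauss's law: E·2πrL = λ_enc L/ε₀.
E = |λ_enc|/(2πε₀r) = (4.67×10^-6)/(2π·8.85×10^-12·0.746) = 1.13e5 N/C.

|E| ≈ 1.13×10^5 V/m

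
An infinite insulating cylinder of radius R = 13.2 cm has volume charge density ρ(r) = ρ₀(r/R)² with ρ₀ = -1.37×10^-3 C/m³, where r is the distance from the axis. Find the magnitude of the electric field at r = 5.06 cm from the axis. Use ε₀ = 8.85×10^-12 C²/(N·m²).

2.88×10^5 N/C

Choose a coaxial cylinder of radius r = 5.06 cm (arbitrary length L) as the Gaussian surface (r < R).
λ_enc = ∫₀^r ρ(r')·2πr' dr' = (2πρ₀/R²)·r^4/4 = -8.096×10^-7 C/m.
Since E is radial and uniform over the curved surface, Φ = E·2πrL = Q_enc/ε₀ = λ_enc L/ε₀.
E = |λ_enc|/(2πε₀r) = (8.096×10^-7)/(2π·8.85×10^-12·0.0506) = 2.88×10^5 N/C.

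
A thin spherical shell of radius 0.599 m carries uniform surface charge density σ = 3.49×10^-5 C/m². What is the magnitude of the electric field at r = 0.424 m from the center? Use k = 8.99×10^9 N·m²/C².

E = 0

Symmetry ⇒ E = E(r) r̂. Gaussian sphere of radius r = 0.424 m (inside the shell, r < 0.599 m).
No charge lies within this surface, so Q_enc = 0 and Gauss's law gives E·4πr² = 0 ⇒ E = 0.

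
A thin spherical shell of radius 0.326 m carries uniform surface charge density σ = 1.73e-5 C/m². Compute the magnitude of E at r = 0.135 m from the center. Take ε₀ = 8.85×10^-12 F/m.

By spherical symmetry E is radial; choose a Gaussian sphere of radius r = 0.135 m (inside the shell, r < 0.326 m).
All the charge is outside the Gaussian surface: Q_enc = 0, hence E = 0 everywhere inside the shell.

E = 0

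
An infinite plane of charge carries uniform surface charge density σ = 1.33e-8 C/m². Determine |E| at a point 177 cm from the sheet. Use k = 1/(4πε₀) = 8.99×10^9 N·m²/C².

751 N/C

The symmetry is planar: E is normal to the sheet and the same magnitude on both sides. Take a pillbox straddling the sheet with end-cap area A.
Only the two end caps contribute flux: Φ = 2EA. With Q_enc = σA, Gauss's law gives E = |σ|/(2ε₀).
E = 2πk|σ| = 2π(8.99×10^9)(1.33×10^-8) = 751 N/C.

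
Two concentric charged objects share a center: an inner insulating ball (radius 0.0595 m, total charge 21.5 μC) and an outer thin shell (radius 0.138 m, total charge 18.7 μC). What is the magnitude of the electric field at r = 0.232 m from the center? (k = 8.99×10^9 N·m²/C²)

By spherical symmetry E is radial; choose a Gaussian sphere of radius r = 0.232 m (r > 0.138 m, enclosing both).
Q_enc = (21.5 μC) + (18.7 μC) = 4.02e-5 C.
Gauss's law: E·4πr² = Q_enc/ε₀.
E = k|Q_enc|/r² = (8.99×10^9)(4.02e-5)/(0.232)² = 6.71×10^6 N/C.

E = 6.71×10^6 N/C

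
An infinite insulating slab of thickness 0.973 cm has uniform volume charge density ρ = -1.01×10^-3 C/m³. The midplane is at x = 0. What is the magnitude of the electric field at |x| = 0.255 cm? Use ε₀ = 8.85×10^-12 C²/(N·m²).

2.91e5 V/m

By symmetry E is perpendicular to the slab. A Gaussian pillbox from −0.255 cm to +0.255 cm (face area A) lies entirely within the slab.
Q_enc = ρ·(2x)·A and flux = 2EA, so 2EA = 2ρxA/ε₀ ⇒ E = |ρ|x/ε₀.
E = (1.01e-3)(0.00255)/(8.85×10^-12) = 2.91×10^5 N/C.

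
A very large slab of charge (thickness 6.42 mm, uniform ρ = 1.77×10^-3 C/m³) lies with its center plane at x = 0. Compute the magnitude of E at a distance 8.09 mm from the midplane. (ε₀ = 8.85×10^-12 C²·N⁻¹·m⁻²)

|E| = 6.42e5 N/C

The point |x| = 8.09 mm lies outside the slab (half-thickness 0.00321 m). A symmetric pillbox spanning the full slab encloses Q_enc = ρ·d·A.
Flux = 2EA ⇒ E = |ρ|d/(2ε₀), independent of distance outside.
E = (1.77×10^-3)(0.00642)/(2·8.85×10^-12) = 6.42e5 N/C.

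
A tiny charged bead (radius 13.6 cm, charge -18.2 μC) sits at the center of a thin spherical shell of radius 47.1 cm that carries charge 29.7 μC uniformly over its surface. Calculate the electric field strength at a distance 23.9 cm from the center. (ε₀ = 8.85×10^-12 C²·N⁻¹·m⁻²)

E = 2.86×10^6 N/C

Use a concentric Gaussian sphere at r = 23.9 cm (between the bodies, 13.6 cm < r < 47.1 cm).
Only the inner charge is enclosed; the outer shell contributes nothing inside itself. Q_enc = -18.2 μC = -1.82×10^-5 C.
Applying ∮E·dA = Q_enc/ε₀ with Φ = E(4πr²):
E = |Q_enc|/(4πε₀r²) = (1.82×10^-5)/(4π·8.85×10^-12·(0.239)²) = 2.86e6 N/C.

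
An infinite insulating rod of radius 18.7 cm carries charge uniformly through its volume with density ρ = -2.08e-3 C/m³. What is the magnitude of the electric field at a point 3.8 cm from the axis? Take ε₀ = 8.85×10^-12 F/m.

|E| ≈ 4.47×10^6 V/m

Choose a coaxial cylinder of radius r = 3.8 cm (arbitrary length L) as the Gaussian surface (r < R).
Charge inside radius r per length L is ρ·πr²·L, so λ_enc = ρπr² = -9.436×10^-6 C/m.
Applying ∮E·dA = Q_enc/ε₀ with the end caps contributing no flux:
E = |λ_enc|/(2πε₀r) = (9.436×10^-6)/(2π·8.85×10^-12·0.038) = 4.47e6 N/C.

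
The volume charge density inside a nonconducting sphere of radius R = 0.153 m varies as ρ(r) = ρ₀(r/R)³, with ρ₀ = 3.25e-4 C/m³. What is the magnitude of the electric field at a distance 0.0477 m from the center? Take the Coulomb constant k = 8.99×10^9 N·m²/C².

By spherical symmetry E is radial; choose a Gaussian sphere of radius r = 0.0477 m (r < R).
Q_enc = ∫₀^r ρ(r')·4πr'² dr' = (4πρ₀/R³) ∫₀^r r'^5 dr' = 4πρ₀ r^6/(6·R³) = 2.239e-9 C.
By Gauss's law, ∮E·dA = E·4πr² = Q_enc/ε₀.
E = k|Q_enc|/r² = (8.99×10^9)(2.239e-9)/(0.0477)² = 8.85×10^3 N/C.

E = 8.85×10^3 V/m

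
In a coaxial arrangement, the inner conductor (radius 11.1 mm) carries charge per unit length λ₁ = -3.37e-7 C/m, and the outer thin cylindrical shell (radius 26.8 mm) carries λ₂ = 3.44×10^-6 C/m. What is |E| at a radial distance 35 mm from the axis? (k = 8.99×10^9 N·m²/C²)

By cylindrical symmetry E is radial; use a coaxial Gaussian cylinder of radius 35 mm and length L (r > 26.8 mm, enclosing both).
λ_enc = λ₁ + λ₂ = (-3.37×10^-7) + (3.44×10^-6) = 3.103×10^-6 C/m.
Gauss's law: E·2πrL = λ_enc L/ε₀.
E = 2k|λ_enc|/r = 2(8.99×10^9)(3.103×10^-6)/(0.035) = 1.59×10^6 N/C.

|E| = 1.59×10^6 N/C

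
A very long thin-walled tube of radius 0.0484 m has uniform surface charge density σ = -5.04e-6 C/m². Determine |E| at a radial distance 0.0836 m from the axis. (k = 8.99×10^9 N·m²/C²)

Coaxial Gaussian cylinder, radius r = 0.0836 m, length L (r > 0.0484 m).
The whole shell is enclosed: λ_enc = σ·2πR = (-5.04×10^-6)·2π·(0.0484) = -1.533×10^-6 C/m.
Gauss's law: E·2πrL = λ_enc L/ε₀.
E = 2k|λ_enc|/r = 2(8.99×10^9)(1.533×10^-6)/(0.0836) = 3.30×10^5 N/C.

E ≈ 3.30e5 N/C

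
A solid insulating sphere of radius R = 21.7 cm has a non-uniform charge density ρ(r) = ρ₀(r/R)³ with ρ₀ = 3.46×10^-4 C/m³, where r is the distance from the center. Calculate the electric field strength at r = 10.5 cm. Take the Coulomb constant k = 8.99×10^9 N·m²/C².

By spherical symmetry E is radial; choose a Gaussian sphere of radius r = 10.5 cm (r < R).
Integrate the density: Q_enc = 4π ∫₀^r ρ₀(r'/R)^3 r'² dr' = 4πρ₀ r^6/(6·R³) = 9.504e-8 C.
Since E is radial and uniform over the Gaussian sphere, Φ = E·4πr² = Q_enc/ε₀.
E = k|Q_enc|/r² = (8.99×10^9)(9.504e-8)/(0.105)² = 7.75×10^4 N/C.

7.75e4 N/C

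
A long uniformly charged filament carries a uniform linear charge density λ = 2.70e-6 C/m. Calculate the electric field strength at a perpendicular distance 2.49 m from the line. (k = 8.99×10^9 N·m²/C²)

|E| ≈ 1.95×10^4 V/m

Choose a coaxial cylinder of radius r = 2.49 m (arbitrary length L) as the Gaussian surface.
Q_enc = λL, so λ_enc = 2.70×10^-6 C/m.
Since E is radial and uniform over the curved surface, Φ = E·2πrL = Q_enc/ε₀ = λ_enc L/ε₀.
E = 2k|λ_enc|/r = 2(8.99×10^9)(2.70×10^-6)/(2.49) = 1.95×10^4 N/C.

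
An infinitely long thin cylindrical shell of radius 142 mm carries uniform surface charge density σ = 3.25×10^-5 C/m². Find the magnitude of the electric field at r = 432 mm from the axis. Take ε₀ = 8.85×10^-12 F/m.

Choose a coaxial cylinder of radius r = 432 mm (arbitrary length L) as the Gaussian surface (r > 142 mm).
The whole shell is enclosed: λ_enc = σ·2πR = (3.25×10^-5)·2π·(0.142) = 2.90e-5 C/m.
Since E is radial and uniform over the curved surface, Φ = E·2πrL = Q_enc/ε₀ = λ_enc L/ε₀.
E = |λ_enc|/(2πε₀r) = (2.90e-5)/(2π·8.85×10^-12·0.432) = 1.21×10^6 N/C.

1.21×10^6 N/C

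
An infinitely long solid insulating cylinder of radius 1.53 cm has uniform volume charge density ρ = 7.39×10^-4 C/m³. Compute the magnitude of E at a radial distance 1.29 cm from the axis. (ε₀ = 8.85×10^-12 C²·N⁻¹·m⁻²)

5.39×10^5 N/C

Choose a coaxial cylinder of radius r = 1.29 cm (arbitrary length L) as the Gaussian surface (r < R).
Enclosed charge per unit length: λ_enc = ρ·πr² = (7.39×10^-4)π(0.0129)² = 3.863e-7 C/m.
By Gauss's law (flux through the curved wall only), E·2πrL = λ_enc L/ε₀.
E = |λ_enc|/(2πε₀r) = (3.863×10^-7)/(2π·8.85×10^-12·0.0129) = 5.39e5 N/C.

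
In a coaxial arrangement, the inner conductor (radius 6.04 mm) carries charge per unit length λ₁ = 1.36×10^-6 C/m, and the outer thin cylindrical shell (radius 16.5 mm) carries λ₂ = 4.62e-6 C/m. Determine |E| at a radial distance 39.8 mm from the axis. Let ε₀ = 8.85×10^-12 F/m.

Choose a coaxial cylinder of radius r = 39.8 mm (arbitrary length L) as the Gaussian surface (r > 16.5 mm, enclosing both).
λ_enc = λ₁ + λ₂ = (1.36e-6) + (4.62×10^-6) = 5.98×10^-6 C/m.
Since E is radial and uniform over the curved surface, Φ = E·2πrL = Q_enc/ε₀ = λ_enc L/ε₀.
E = |λ_enc|/(2πε₀r) = (5.98×10^-6)/(2π·8.85×10^-12·0.0398) = 2.70e6 N/C.

E = 2.70×10^6 N/C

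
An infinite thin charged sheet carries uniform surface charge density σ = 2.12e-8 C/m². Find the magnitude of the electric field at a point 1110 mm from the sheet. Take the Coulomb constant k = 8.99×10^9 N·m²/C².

By planar symmetry E is perpendicular to the sheet and uniform; use a Gaussian pillbox with flat faces of area A on each side of the sheet.
Flux Φ = 2EA and Q_enc = σA, so 2EA = σA/ε₀ ⇒ E = |σ|/(2ε₀), independent of distance.
E = 2πk|σ| = 2π(8.99×10^9)(2.12e-8) = 1.20×10^3 N/C.

E = 1.20e3 N/C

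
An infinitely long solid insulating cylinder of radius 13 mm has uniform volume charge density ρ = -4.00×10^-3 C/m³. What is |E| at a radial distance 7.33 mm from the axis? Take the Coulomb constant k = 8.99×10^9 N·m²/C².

|E| = 1.66e6 N/C

Take a coaxial cylindrical Gaussian surface of radius r = 7.33 mm and length L (r < R).
Charge inside radius r per length L is ρ·πr²·L, so λ_enc = ρπr² = -6.752×10^-7 C/m.
Gauss's law: E·2πrL = λ_enc L/ε₀.
E = 2k|λ_enc|/r = 2(8.99×10^9)(6.752×10^-7)/(0.00733) = 1.66×10^6 N/C.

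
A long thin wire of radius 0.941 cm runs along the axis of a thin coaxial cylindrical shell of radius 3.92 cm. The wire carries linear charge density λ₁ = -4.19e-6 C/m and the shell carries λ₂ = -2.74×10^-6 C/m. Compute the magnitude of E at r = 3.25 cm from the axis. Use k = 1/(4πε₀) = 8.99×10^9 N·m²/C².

E ≈ 2.32×10^6 V/m

By cylindrical symmetry E is radial; use a coaxial Gaussian cylinder of radius 3.25 cm and length L (between the conductors, 0.941 cm < r < 3.92 cm).
Only the inner wire is enclosed; the outer shell contributes nothing inside itself. λ_enc = λ₁ = -4.19×10^-6 C/m.
Applying ∮E·dA = Q_enc/ε₀ with the end caps contributing no flux:
E = 2k|λ_enc|/r = 2(8.99×10^9)(4.19×10^-6)/(0.0325) = 2.32×10^6 N/C.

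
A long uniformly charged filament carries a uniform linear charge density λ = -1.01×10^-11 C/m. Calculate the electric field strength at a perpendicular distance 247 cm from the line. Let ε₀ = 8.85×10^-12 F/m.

|E| = 7.35×10^-2 N/C

By cylindrical symmetry E is radial; use a coaxial Gaussian cylinder of radius 247 cm and length L.
Q_enc = λL, so λ_enc = -1.01×10^-11 C/m.
Applying ∮E·dA = Q_enc/ε₀ with the end caps contributing no flux:
E = |λ_enc|/(2πε₀r) = (1.01×10^-11)/(2π·8.85×10^-12·2.47) = 7.35e-2 N/C.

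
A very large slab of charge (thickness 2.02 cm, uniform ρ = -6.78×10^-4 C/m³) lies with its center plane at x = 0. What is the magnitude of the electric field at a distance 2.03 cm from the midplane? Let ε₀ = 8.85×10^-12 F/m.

7.74×10^5 N/C

The point |x| = 2.03 cm lies outside the slab (half-thickness 0.0101 m). A symmetric pillbox spanning the full slab encloses Q_enc = ρ·d·A.
Flux = 2EA ⇒ E = |ρ|d/(2ε₀), independent of distance outside.
E = (6.78e-4)(0.0202)/(2·8.85×10^-12) = 7.74×10^5 N/C.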